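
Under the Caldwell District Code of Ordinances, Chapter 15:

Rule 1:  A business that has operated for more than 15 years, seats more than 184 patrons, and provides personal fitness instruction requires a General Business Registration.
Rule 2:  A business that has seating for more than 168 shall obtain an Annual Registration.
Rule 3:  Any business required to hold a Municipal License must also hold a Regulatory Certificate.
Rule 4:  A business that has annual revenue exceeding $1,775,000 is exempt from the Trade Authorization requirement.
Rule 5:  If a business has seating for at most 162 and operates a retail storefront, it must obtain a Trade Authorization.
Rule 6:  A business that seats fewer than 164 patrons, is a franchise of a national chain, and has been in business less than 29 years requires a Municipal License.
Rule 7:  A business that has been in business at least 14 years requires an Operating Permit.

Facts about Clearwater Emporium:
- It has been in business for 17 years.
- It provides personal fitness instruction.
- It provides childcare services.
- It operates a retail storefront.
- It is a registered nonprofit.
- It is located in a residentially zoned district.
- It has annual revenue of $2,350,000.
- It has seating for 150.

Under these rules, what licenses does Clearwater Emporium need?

Rule 1: years in business 17 > 15; seating 150 ≤ 184; provides personal fitness instruction → General Business Registration not required.
Rule 2: seating 150 ≤ 168 → Annual Registration not required.
Rule 3: Municipal License is not required → no effect.
Rule 4: revenue $2,350,000 > $1,775,000 → exempt from Trade Authorization.
Rule 5: seating 150 ≤ 162; operates a retail storefront → Trade Authorization required.
Rule 6: seating 150 < 164; is a registered nonprofit (not: is a franchise of a national chain); years in business 17 < 29 → Municipal License not required.
Rule 7: years in business 17 ≥ 14 → Operating Permit required.

Operating Permit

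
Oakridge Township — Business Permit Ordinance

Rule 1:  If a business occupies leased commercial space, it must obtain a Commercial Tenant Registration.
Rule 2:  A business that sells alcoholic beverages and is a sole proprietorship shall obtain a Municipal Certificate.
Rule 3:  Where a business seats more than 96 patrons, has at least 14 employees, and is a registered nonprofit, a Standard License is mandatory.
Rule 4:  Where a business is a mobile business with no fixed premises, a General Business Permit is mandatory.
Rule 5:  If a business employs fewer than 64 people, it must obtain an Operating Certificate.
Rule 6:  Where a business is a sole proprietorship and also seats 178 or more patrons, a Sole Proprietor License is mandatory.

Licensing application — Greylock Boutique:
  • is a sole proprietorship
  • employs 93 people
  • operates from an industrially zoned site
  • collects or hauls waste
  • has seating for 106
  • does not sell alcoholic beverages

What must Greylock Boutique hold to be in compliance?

Rule 1: operates from an industrially zoned site (not: occupies leased commercial space) → Commercial Tenant Registration not required.
Rule 2: does not sell alcoholic beverages; is a sole proprietorship → Municipal Certificate not required.
Rule 3: seating 106 > 96; employees 93 ≥ 14; is a sole proprietorship (not: is a registered nonprofit) → Standard License not required.
Rule 4: operates from an industrially zoned site (not: is a mobile business with no fixed premises) → General Business Permit not required.
Rule 5: employees 93 ≥ 64 → Operating Certificate not required.
Rule 6: is a sole proprietorship; seating 106 < 178 → Sole Proprietor License not required.

None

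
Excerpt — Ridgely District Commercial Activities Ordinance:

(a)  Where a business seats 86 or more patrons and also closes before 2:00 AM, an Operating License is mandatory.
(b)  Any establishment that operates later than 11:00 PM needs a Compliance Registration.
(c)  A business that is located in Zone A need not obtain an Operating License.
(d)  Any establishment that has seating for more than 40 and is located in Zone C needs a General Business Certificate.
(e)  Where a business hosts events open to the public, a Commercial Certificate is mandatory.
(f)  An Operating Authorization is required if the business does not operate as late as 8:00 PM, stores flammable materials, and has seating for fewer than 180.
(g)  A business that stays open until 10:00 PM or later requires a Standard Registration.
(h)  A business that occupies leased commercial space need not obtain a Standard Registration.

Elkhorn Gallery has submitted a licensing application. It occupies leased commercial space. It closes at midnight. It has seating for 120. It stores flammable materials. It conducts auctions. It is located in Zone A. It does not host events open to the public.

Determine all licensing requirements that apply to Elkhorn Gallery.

(a) seating 120 ≥ 86; closes midnight, at/before 2:00 AM → Operating License required.
(b) closes midnight, after 11:00 PM → Compliance Registration required.
(c) is located in Zone A → exempt from Operating License.
(d) seating 120 > 40; is located in Zone A (not: is located in Zone C) → General Business Certificate not required.
(e) does not host events open to the public → Commercial Certificate not required.
(f) closes midnight, after 8:00 PM; stores flammable materials; seating 120 < 180 → Operating Authorization not required.
(g) closes midnight, after 10:00 PM → Standard Registration required.
(h) occupies leased commercial space → exempt from Standard Registration.

Compliance Registration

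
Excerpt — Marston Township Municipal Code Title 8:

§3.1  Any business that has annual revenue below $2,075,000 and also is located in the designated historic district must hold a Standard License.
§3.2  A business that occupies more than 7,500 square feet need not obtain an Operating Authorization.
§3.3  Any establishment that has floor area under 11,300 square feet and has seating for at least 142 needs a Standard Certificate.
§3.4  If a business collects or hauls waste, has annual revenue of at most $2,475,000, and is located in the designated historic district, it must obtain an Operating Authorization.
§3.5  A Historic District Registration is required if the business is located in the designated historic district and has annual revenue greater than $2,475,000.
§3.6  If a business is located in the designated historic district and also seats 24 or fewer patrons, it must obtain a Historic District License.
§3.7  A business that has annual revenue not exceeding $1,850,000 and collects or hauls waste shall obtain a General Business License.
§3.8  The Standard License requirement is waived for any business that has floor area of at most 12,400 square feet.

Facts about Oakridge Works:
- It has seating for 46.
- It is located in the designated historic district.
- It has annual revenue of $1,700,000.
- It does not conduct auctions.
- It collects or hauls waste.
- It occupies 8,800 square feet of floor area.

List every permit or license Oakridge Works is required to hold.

General Business License

§3.1 revenue $1,700,000 < $2,075,000; is located in the designated historic district → Standard License required.
§3.2 floor area 8,800 square feet > 7,500 square feet → exempt from Operating Authorization.
§3.3 floor area 8,800 square feet < 11,300 square feet; seating 46 < 142 → Standard Certificate not required.
§3.4 collects or hauls waste; revenue $1,700,000 ≤ $2,475,000; is located in the designated historic district → Operating Authorization required.
§3.5 is located in the designated historic district; revenue $1,700,000 ≤ $2,475,000 → Historic District Registration not required.
§3.6 is located in the designated historic district; seating 46 > 24 → Historic District License not required.
§3.7 revenue $1,700,000 ≤ $1,850,000; collects or hauls waste → General Business License required.
§3.8 floor area 8,800 square feet ≤ 12,400 square feet → exempt from Standard License.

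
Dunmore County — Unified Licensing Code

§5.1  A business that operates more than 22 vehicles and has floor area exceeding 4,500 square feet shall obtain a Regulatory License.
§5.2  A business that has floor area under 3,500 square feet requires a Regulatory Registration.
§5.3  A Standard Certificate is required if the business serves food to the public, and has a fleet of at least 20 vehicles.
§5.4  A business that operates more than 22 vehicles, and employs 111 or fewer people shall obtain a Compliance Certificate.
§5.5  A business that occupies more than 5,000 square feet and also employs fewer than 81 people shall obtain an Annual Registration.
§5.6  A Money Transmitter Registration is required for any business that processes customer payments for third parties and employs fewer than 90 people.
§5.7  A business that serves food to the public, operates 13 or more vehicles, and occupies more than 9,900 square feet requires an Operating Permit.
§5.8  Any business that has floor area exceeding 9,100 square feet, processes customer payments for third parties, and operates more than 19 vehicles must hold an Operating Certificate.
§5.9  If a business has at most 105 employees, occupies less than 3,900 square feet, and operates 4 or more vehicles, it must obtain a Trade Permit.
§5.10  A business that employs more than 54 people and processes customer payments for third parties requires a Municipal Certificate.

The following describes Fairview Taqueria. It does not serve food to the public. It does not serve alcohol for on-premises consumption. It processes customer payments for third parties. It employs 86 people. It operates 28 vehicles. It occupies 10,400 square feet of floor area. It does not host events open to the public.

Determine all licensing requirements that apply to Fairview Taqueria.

Compliance Certificate, Money Transmitter Registration, Municipal Certificate, Operating Certificate, Regulatory License

§5.1 vehicles 28 > 22; floor area 10,400 square feet > 4,500 square feet → Regulatory License required.
§5.2 floor area 10,400 square feet ≥ 3,500 square feet → Regulatory Registration not required.
§5.3 does not serve food to the public; vehicles 28 ≥ 20 → Standard Certificate not required.
§5.4 vehicles 28 > 22; employees 86 ≤ 111 → Compliance Certificate required.
§5.5 floor area 10,400 square feet > 5,000 square feet; employees 86 ≥ 81 → Annual Registration not required.
§5.6 processes customer payments for third parties; employees 86 < 90 → Money Transmitter Registration required.
§5.7 does not serve food to the public; vehicles 28 ≥ 13; floor area 10,400 square feet > 9,900 square feet → Operating Permit not required.
§5.8 floor area 10,400 square feet > 9,100 square feet; processes customer payments for third parties; vehicles 28 > 19 → Operating Certificate required.
§5.9 employees 86 ≤ 105; floor area 10,400 square feet ≥ 3,900 square feet; vehicles 28 ≥ 4 → Trade Permit not required.
§5.10 employees 86 > 54; processes customer payments for third parties → Municipal Certificate required.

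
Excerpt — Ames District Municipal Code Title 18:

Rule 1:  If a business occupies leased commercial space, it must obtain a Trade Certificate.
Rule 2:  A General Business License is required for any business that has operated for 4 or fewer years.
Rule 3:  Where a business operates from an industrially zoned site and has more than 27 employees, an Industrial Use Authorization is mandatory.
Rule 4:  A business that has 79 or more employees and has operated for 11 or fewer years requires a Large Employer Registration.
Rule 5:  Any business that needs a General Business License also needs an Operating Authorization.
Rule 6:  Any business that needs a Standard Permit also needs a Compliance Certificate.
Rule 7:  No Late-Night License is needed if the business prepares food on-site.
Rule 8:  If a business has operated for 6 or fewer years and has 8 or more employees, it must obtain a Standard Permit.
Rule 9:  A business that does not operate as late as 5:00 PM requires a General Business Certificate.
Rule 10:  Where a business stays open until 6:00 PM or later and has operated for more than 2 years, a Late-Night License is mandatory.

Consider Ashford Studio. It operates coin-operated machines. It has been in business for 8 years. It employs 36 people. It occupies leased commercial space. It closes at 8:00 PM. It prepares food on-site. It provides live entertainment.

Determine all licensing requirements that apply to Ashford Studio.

Rule 1: occupies leased commercial space → Trade Certificate required.
Rule 2: years in business 8 > 4 → General Business License not required.
Rule 3: occupies leased commercial space (not: operates from an industrially zoned site); employees 36 > 27 → Industrial Use Authorization not required.
Rule 4: employees 36 < 79; years in business 8 ≤ 11 → Large Employer Registration not required.
Rule 5: General Business License is not required → no effect.
Rule 6: Standard Permit is not required → no effect.
Rule 7: prepares food on-site → exempt from Late-Night License.
Rule 8: years in business 8 > 6; employees 36 ≥ 8 → Standard Permit not required.
Rule 9: closes 8:00 PM, after 5:00 PM → General Business Certificate not required.
Rule 10: closes 8:00 PM, after 6:00 PM; years in business 8 > 2 → Late-Night License required.

Trade Certificate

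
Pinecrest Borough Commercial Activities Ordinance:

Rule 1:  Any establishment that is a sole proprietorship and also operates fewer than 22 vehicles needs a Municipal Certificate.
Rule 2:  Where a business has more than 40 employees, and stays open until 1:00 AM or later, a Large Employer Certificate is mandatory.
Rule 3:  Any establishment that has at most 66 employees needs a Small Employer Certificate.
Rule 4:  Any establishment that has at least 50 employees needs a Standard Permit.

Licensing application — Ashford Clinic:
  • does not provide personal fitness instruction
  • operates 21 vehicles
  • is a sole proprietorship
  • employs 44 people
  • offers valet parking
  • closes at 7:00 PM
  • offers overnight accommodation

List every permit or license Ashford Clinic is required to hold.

Rule 1: is a sole proprietorship; vehicles 21 < 22 → Municipal Certificate required.
Rule 2: employees 44 > 40; closes 7:00 PM, at/before 1:00 AM → Large Employer Certificate not required.
Rule 3: employees 44 ≤ 66 → Small Employer Certificate required.
Rule 4: employees 44 < 50 → Standard Permit not required.

Municipal Certificate, Small Employer Certificate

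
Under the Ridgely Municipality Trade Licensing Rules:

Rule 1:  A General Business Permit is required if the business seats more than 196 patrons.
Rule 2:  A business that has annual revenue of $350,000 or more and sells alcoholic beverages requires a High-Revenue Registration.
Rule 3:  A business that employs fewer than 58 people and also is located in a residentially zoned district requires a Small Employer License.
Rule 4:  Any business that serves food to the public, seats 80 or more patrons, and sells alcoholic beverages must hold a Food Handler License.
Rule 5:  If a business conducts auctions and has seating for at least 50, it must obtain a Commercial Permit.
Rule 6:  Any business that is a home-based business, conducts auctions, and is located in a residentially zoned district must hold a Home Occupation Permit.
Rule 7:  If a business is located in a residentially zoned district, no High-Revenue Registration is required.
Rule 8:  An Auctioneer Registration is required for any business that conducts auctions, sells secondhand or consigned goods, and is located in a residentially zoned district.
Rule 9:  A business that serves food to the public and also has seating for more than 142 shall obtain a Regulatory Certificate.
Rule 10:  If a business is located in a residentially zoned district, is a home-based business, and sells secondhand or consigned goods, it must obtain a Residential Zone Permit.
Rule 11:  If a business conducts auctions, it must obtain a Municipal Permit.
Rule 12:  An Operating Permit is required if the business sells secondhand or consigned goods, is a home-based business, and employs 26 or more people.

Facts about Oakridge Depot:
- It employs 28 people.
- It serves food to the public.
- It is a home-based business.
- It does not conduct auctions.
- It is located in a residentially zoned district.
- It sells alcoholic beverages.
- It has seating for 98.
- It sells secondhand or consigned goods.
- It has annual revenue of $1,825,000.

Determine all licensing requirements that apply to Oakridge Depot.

Rule 1: seating 98 ≤ 196 → General Business Permit not required.
Rule 2: revenue $1,825,000 ≥ $350,000; sells alcoholic beverages → High-Revenue Registration required.
Rule 3: employees 28 < 58; is located in a residentially zoned district → Small Employer License required.
Rule 4: serves food to the public; seating 98 ≥ 80; sells alcoholic beverages → Food Handler License required.
Rule 5: does not conduct auctions; seating 98 ≥ 50 → Commercial Permit not required.
Rule 6: is a home-based business; does not conduct auctions; is located in a residentially zoned district → Home Occupation Permit not required.
Rule 7: is located in a residentially zoned district → exempt from High-Revenue Registration.
Rule 8: does not conduct auctions; sells secondhand or consigned goods; is located in a residentially zoned district → Auctioneer Registration not required.
Rule 9: serves food to the public; seating 98 ≤ 142 → Regulatory Certificate not required.
Rule 10: is located in a residentially zoned district; is a home-based business; sells secondhand or consigned goods → Residential Zone Permit required.
Rule 11: does not conduct auctions → Municipal Permit not required.
Rule 12: sells secondhand or consigned goods; is a home-based business; employees 28 ≥ 26 → Operating Permit required.

Food Handler License, Operating Permit, Residential Zone Permit, Small Employer License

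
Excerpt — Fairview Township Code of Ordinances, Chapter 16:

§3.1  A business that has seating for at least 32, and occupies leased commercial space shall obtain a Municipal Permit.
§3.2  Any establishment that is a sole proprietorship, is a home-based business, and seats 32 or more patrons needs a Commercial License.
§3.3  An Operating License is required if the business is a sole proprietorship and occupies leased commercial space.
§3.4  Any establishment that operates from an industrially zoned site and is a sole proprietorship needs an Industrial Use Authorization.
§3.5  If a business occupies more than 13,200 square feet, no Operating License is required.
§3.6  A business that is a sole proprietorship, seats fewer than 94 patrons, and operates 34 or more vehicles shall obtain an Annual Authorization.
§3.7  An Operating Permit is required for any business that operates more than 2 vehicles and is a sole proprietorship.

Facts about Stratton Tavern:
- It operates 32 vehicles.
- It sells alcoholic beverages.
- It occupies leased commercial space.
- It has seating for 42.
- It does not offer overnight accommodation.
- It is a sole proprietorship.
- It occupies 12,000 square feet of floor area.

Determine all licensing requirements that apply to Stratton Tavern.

§3.1 seating 42 ≥ 32; occupies leased commercial space → Municipal Permit required.
§3.2 is a sole proprietorship; occupies leased commercial space (not: is a home-based business); seating 42 ≥ 32 → Commercial License not required.
§3.3 is a sole proprietorship; occupies leased commercial space → Operating License required.
§3.4 occupies leased commercial space (not: operates from an industrially zoned site); is a sole proprietorship → Industrial Use Authorization not required.
§3.5 floor area 12,000 square feet ≤ 13,200 square feet → Operating License exemption does not apply.
§3.6 is a sole proprietorship; seating 42 < 94; vehicles 32 < 34 → Annual Authorization not required.
§3.7 vehicles 32 > 2; is a sole proprietorship → Operating Permit required.

Municipal Permit, Operating License, Operating Permit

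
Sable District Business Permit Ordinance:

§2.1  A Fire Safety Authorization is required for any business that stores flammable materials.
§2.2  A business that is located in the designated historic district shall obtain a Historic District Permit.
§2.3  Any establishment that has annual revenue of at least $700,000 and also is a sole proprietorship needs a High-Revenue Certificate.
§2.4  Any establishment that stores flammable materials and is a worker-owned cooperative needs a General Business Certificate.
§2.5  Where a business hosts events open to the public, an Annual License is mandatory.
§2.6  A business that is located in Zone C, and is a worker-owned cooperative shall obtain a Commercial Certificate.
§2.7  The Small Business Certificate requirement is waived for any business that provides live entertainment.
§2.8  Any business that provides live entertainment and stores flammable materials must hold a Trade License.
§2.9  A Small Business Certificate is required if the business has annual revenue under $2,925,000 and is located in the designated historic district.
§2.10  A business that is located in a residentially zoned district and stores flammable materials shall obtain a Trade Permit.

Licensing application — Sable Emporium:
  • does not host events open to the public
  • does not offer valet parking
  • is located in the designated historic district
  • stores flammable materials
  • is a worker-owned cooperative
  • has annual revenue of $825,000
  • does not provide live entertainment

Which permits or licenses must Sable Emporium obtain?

Fire Safety Authorization, General Business Certificate, Historic District Permit, Small Business Certificate

§2.1 stores flammable materials → Fire Safety Authorization required.
§2.2 is located in the designated historic district → Historic District Permit required.
§2.3 revenue $825,000 ≥ $700,000; is a worker-owned cooperative (not: is a sole proprietorship) → High-Revenue Certificate not required.
§2.4 stores flammable materials; is a worker-owned cooperative → General Business Certificate required.
§2.5 does not host events open to the public → Annual License not required.
§2.6 is located in the designated historic district (not: is located in Zone C); is a worker-owned cooperative → Commercial Certificate not required.
§2.7 does not provide live entertainment → Small Business Certificate exemption does not apply.
§2.8 does not provide live entertainment; stores flammable materials → Trade License not required.
§2.9 revenue $825,000 < $2,925,000; is located in the designated historic district → Small Business Certificate required.
§2.10 is located in the designated historic district (not: is located in a residentially zoned district); stores flammable materials → Trade Permit not required.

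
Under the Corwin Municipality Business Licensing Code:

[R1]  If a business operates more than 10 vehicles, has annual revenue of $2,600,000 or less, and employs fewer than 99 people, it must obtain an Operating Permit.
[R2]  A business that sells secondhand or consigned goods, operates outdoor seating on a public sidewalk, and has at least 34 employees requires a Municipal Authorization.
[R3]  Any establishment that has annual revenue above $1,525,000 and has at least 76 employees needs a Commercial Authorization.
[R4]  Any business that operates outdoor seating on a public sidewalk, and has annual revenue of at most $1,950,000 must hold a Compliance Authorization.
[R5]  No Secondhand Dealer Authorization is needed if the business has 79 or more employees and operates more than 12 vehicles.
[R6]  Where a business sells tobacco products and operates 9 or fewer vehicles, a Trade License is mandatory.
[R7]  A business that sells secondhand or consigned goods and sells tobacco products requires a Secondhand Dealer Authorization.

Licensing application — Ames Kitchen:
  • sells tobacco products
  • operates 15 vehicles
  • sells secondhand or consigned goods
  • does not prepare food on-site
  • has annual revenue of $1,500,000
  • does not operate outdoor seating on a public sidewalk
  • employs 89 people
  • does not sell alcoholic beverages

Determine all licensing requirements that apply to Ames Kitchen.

[R1] vehicles 15 > 10; revenue $1,500,000 ≤ $2,600,000; employees 89 < 99 → Operating Permit required.
[R2] sells secondhand or consigned goods; does not operate outdoor seating on a public sidewalk; employees 89 ≥ 34 → Municipal Authorization not required.
[R3] revenue $1,500,000 ≤ $1,525,000; employees 89 ≥ 76 → Commercial Authorization not required.
[R4] does not operate outdoor seating on a public sidewalk; revenue $1,500,000 ≤ $1,950,000 → Compliance Authorization not required.
[R5] employees 89 ≥ 79; vehicles 15 > 12 → exempt from Secondhand Dealer Authorization.
[R6] sells tobacco products; vehicles 15 > 9 → Trade License not required.
[R7] sells secondhand or consigned goods; sells tobacco products → Secondhand Dealer Authorization required.

Operating Permit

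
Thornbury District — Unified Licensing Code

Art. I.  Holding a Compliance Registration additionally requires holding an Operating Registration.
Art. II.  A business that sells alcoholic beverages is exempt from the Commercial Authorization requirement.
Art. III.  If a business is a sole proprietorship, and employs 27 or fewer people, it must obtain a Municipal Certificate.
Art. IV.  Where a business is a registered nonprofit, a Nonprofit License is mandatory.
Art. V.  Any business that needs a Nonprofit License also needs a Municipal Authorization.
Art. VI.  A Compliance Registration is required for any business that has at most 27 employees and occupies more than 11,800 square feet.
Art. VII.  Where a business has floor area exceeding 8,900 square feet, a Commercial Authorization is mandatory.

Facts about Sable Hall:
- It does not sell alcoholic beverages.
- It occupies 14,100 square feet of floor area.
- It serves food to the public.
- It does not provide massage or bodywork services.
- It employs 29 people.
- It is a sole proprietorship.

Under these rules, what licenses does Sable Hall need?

Commercial Authorization

Art. I. Compliance Registration is not required → no effect.
Art. II. does not sell alcoholic beverages → Commercial Authorization exemption does not apply.
Art. III. is a sole proprietorship; employees 29 > 27 → Municipal Certificate not required.
Art. IV. is a sole proprietorship (not: is a registered nonprofit) → Nonprofit License not required.
Art. V. Nonprofit License is not required → no effect.
Art. VI. employees 29 > 27; floor area 14,100 square feet > 11,800 square feet → Compliance Registration not required.
Art. VII. floor area 14,100 square feet > 8,900 square feet → Commercial Authorization required.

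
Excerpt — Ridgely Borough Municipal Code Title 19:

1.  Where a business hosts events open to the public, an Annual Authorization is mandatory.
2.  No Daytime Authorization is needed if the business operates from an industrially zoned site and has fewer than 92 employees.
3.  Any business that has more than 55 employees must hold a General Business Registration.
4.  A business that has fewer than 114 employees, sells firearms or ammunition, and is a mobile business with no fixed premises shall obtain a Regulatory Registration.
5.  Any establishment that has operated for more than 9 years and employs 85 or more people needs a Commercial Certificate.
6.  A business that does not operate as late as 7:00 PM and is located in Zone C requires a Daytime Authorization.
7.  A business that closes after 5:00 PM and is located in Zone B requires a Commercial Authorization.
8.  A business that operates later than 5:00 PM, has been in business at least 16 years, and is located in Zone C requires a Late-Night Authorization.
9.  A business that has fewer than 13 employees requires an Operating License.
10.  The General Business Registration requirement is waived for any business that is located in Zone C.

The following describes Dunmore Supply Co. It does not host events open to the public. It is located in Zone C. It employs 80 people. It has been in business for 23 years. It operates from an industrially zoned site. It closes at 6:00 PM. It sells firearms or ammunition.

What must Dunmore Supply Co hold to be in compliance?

Late-Night Authorization

1. does not host events open to the public → Annual Authorization not required.
2. operates from an industrially zoned site; employees 80 < 92 → exempt from Daytime Authorization.
3. employees 80 > 55 → General Business Registration required.
4. employees 80 < 114; sells firearms or ammunition; operates from an industrially zoned site (not: is a mobile business with no fixed premises) → Regulatory Registration not required.
5. years in business 23 > 9; employees 80 < 85 → Commercial Certificate not required.
6. closes 6:00 PM, at/before 7:00 PM; is located in Zone C → Daytime Authorization required.
7. closes 6:00 PM, after 5:00 PM; is located in Zone C (not: is located in Zone B) → Commercial Authorization not required.
8. closes 6:00 PM, after 5:00 PM; years in business 23 ≥ 16; is located in Zone C → Late-Night Authorization required.
9. employees 80 ≥ 13 → Operating License not required.
10. is located in Zone C → exempt from General Business Registration.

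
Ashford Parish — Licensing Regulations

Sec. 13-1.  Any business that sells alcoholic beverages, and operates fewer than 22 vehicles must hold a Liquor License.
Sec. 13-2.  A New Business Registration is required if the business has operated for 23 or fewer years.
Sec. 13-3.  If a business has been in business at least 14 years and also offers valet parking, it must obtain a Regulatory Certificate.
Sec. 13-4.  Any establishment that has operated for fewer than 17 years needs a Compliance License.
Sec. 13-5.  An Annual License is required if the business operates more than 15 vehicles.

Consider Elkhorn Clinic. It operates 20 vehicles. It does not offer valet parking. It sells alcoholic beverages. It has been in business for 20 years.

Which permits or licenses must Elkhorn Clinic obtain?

Sec. 13-1. sells alcoholic beverages; vehicles 20 < 22 → Liquor License required.
Sec. 13-2. years in business 20 ≤ 23 → New Business Registration required.
Sec. 13-3. years in business 20 ≥ 14; does not offer valet parking → Regulatory Certificate not required.
Sec. 13-4. years in business 20 ≥ 17 → Compliance License not required.
Sec. 13-5. vehicles 20 > 15 → Annual License required.

Annual License, Liquor License, New Business Registration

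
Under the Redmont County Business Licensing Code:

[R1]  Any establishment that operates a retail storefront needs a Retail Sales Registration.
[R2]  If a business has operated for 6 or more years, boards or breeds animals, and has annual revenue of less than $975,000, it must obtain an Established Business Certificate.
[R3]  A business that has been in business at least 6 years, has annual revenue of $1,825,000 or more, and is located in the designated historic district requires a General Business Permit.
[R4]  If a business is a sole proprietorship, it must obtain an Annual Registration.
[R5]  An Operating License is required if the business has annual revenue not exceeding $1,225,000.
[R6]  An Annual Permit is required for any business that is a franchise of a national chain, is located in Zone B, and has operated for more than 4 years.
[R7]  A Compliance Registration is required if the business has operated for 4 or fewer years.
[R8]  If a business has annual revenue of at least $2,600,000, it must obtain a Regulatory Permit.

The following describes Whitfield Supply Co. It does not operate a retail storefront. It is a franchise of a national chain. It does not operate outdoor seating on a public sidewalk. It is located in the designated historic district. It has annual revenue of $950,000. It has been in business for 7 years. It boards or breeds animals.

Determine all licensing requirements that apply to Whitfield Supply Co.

[R1] does not operate a retail storefront → Retail Sales Registration not required.
[R2] years in business 7 ≥ 6; boards or breeds animals; revenue $950,000 < $975,000 → Established Business Certificate required.
[R3] years in business 7 ≥ 6; revenue $950,000 < $1,825,000; is located in the designated historic district → General Business Permit not required.
[R4] is a franchise of a national chain (not: is a sole proprietorship) → Annual Registration not required.
[R5] revenue $950,000 ≤ $1,225,000 → Operating License required.
[R6] is a franchise of a national chain; is located in the designated historic district (not: is located in Zone B); years in business 7 > 4 → Annual Permit not required.
[R7] years in business 7 > 4 → Compliance Registration not required.
[R8] revenue $950,000 < $2,600,000 → Regulatory Permit not required.

Established Business Certificate, Operating License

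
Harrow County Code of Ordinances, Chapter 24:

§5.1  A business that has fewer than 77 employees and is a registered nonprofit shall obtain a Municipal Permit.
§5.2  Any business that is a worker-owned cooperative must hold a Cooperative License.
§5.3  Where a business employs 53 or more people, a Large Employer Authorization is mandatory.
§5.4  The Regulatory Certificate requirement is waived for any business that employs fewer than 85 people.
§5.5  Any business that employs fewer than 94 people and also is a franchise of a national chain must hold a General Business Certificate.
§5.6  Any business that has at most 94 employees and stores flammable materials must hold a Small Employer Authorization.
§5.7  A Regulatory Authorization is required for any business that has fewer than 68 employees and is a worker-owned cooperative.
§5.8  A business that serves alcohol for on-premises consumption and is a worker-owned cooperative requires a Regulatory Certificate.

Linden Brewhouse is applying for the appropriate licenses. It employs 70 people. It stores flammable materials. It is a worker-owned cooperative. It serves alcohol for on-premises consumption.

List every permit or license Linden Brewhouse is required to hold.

Cooperative License, Large Employer Authorization, Small Employer Authorization

§5.1 employees 70 < 77; is a worker-owned cooperative (not: is a registered nonprofit) → Municipal Permit not required.
§5.2 is a worker-owned cooperative → Cooperative License required.
§5.3 employees 70 ≥ 53 → Large Employer Authorization required.
§5.4 employees 70 < 85 → exempt from Regulatory Certificate.
§5.5 employees 70 < 94; is a worker-owned cooperative (not: is a franchise of a national chain) → General Business Certificate not required.
§5.6 employees 70 ≤ 94; stores flammable materials → Small Employer Authorization required.
§5.7 employees 70 ≥ 68; is a worker-owned cooperative → Regulatory Authorization not required.
§5.8 serves alcohol for on-premises consumption; is a worker-owned cooperative → Regulatory Certificate required.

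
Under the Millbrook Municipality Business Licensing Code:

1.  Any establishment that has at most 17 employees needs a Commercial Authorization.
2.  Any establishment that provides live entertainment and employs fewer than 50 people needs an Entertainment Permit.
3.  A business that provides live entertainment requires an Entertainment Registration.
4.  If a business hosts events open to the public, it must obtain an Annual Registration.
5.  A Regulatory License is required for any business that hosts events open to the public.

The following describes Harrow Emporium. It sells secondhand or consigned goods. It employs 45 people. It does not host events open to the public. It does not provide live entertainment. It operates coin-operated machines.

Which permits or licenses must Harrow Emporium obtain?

1. employees 45 > 17 → Commercial Authorization not required.
2. does not provide live entertainment; employees 45 < 50 → Entertainment Permit not required.
3. does not provide live entertainment → Entertainment Registration not required.
4. does not host events open to the public → Annual Registration not required.
5. does not host events open to the public → Regulatory License not required.

None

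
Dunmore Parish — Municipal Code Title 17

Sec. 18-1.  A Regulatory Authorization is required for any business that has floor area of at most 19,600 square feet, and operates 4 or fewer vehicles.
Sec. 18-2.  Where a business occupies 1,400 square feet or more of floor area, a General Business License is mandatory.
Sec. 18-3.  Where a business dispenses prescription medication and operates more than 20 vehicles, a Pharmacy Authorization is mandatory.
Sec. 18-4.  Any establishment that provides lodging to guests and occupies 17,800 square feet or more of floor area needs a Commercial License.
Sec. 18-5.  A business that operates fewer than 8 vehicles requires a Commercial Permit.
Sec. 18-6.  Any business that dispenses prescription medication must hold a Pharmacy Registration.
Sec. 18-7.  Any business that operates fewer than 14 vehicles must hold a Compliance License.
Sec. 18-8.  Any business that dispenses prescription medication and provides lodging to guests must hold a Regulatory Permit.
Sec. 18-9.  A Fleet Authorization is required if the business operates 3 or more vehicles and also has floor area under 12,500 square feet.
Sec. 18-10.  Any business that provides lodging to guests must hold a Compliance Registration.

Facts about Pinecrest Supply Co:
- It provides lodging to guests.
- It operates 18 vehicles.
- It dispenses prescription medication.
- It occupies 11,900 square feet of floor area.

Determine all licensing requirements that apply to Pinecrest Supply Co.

Sec. 18-1. floor area 11,900 square feet ≤ 19,600 square feet; vehicles 18 > 4 → Regulatory Authorization not required.
Sec. 18-2. floor area 11,900 square feet ≥ 1,400 square feet → General Business License required.
Sec. 18-3. dispenses prescription medication; vehicles 18 ≤ 20 → Pharmacy Authorization not required.
Sec. 18-4. provides lodging to guests; floor area 11,900 square feet < 17,800 square feet → Commercial License not required.
Sec. 18-5. vehicles 18 ≥ 8 → Commercial Permit not required.
Sec. 18-6. dispenses prescription medication → Pharmacy Registration required.
Sec. 18-7. vehicles 18 ≥ 14 → Compliance License not required.
Sec. 18-8. dispenses prescription medication; provides lodging to guests → Regulatory Permit required.
Sec. 18-9. vehicles 18 ≥ 3; floor area 11,900 square feet < 12,500 square feet → Fleet Authorization required.
Sec. 18-10. provides lodging to guests → Compliance Registration required.

Compliance Registration, Fleet Authorization, General Business License, Pharmacy Registration, Regulatory Permit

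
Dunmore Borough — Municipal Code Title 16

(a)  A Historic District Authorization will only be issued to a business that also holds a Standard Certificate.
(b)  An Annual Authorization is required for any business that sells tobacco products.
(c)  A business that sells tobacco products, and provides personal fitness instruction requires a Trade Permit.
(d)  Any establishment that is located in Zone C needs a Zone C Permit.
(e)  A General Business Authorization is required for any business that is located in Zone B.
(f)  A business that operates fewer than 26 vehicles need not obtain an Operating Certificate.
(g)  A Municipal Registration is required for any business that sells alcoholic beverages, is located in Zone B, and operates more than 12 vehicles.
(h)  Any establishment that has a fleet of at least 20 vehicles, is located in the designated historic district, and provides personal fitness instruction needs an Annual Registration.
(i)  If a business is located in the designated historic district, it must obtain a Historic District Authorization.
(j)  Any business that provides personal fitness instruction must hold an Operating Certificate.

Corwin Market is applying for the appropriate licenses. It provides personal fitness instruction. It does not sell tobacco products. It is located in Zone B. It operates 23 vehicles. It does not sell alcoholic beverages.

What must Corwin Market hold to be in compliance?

(a) Historic District Authorization is not required → no effect.
(b) does not sell tobacco products → Annual Authorization not required.
(c) does not sell tobacco products; provides personal fitness instruction → Trade Permit not required.
(d) is located in Zone B (not: is located in Zone C) → Zone C Permit not required.
(e) is located in Zone B → General Business Authorization required.
(f) vehicles 23 < 26 → exempt from Operating Certificate.
(g) does not sell alcoholic beverages; is located in Zone B; vehicles 23 > 12 → Municipal Registration not required.
(h) vehicles 23 ≥ 20; is located in Zone B (not: is located in the designated historic district); provides personal fitness instruction → Annual Registration not required.
(i) is located in Zone B (not: is located in the designated historic district) → Historic District Authorization not required.
(j) provides personal fitness instruction → Operating Certificate required.

General Business Authorization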